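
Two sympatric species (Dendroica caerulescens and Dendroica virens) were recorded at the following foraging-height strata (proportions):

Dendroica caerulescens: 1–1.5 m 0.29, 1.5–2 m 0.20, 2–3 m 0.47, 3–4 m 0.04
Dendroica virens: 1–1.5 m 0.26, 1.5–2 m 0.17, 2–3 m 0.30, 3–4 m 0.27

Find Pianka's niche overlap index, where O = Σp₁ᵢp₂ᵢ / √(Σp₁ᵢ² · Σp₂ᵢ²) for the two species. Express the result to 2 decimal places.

0.87

Σ p₁ᵢp₂ᵢ = 0.0754 + 0.0340 + 0.1410 + 0.0108 = 0.2612
Σp_1ᵢ² = 0.29² + 0.20² + 0.47² + 0.04² = 0.0841 + 0.0400 + 0.2209 + 0.0016 = 0.3466
Σp_2ᵢ² = 0.26² + 0.17² + 0.30² + 0.27² = 0.0676 + 0.0289 + 0.0900 + 0.0729 = 0.2594
O = 0.2612 / √(0.3466 × 0.2594) = 0.2612 / 0.29985 = 0.8711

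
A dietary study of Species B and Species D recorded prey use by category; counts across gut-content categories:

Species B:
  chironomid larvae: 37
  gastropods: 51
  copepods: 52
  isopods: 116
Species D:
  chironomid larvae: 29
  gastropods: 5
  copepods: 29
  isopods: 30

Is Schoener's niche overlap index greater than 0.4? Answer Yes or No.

Yes

Proportions for Species B (n=256): 37/256=0.1445, 51/256=0.1992, 52/256=0.2031, 116/256=0.4531
Proportions for Species D (n=93): 29/93=0.3118, 5/93=0.0538, 29/93=0.3118, 30/93=0.3226
Σ|p₁ᵢ − p₂ᵢ| = 0.1673 + 0.1454 + 0.1087 + 0.1305 = 0.5519
D = 1 − ½ × 0.5519 = 1 − 0.27595 = 0.72405
D = 0.72405 > 0.4 → Yes.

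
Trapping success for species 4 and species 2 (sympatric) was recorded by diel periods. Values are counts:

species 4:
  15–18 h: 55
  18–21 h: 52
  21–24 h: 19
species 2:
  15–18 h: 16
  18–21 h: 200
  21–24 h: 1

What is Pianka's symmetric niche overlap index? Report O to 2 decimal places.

Proportions for species 4 (n=126): 55/126=0.4365, 52/126=0.4127, 19/126=0.1508
Proportions for species 2 (n=217): 16/217=0.0737, 200/217=0.9217, 1/217=0.0046
Σ p₁ᵢp₂ᵢ = 0.032170 + 0.380386 + 0.000694 = 0.413250
Σp_1ᵢ² = 0.4365² + 0.4127² + 0.1508² = 0.190532 + 0.170321 + 0.022741 = 0.383594
Σp_2ᵢ² = 0.0737² + 0.9217² + 0.0046² = 0.005432 + 0.849531 + 0.000021 = 0.854984
O = 0.413250 / √(0.383594 × 0.854984) = 0.413250 / 0.5726838 = 0.7216

0.72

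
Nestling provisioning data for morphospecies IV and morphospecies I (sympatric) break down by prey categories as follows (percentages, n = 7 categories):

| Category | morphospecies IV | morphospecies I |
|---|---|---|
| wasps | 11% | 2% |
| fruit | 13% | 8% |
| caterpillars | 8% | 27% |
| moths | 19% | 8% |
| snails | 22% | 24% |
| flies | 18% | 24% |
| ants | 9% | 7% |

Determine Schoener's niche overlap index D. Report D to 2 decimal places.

0.73

Convert percentages to proportions (divide by 100).
Σ|p₁ᵢ − p₂ᵢ| = 0.09 + 0.05 + 0.19 + 0.11 + 0.02 + 0.06 + 0.02 = 0.54
D = 1 − ½ × 0.54 = 1 − 0.270 = 0.7300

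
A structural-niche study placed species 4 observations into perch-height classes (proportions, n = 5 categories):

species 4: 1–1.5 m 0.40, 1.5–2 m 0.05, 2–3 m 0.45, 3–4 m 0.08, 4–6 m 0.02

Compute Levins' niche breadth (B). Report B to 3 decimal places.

2.690

Σpᵢ² = 0.40² + 0.05² + 0.45² + 0.08² + 0.02² = 0.1600 + 0.0025 + 0.2025 + 0.0064 + 0.0004 = 0.3718
B = 1 / 0.3718 = 2.68962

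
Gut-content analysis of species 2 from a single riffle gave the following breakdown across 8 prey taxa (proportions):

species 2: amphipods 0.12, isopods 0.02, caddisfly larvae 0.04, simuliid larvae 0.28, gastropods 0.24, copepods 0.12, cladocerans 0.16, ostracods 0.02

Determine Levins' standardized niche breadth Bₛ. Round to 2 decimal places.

Σpᵢ² = 0.12² + 0.02² + 0.04² + 0.28² + 0.24² + 0.12² + 0.16² + 0.02² = 0.0144 + 0.0004 + 0.0016 + 0.0784 + 0.0576 + 0.0144 + 0.0256 + 0.0004 = 0.1928
B = 1 / 0.1928 = 5.1867
Bₛ = (B − 1)/(n − 1) = (5.1867 − 1)/(8 − 1) = 4.1867/7 = 0.5981

0.60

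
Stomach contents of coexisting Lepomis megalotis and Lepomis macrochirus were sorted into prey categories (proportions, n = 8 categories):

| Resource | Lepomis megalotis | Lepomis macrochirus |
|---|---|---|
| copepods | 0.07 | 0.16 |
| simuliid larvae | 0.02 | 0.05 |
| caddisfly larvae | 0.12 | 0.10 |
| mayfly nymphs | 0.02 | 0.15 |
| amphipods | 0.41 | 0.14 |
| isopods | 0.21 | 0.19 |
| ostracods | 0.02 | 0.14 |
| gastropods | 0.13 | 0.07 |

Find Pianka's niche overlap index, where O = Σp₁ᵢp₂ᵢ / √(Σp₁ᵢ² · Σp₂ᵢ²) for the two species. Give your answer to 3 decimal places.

Σ p₁ᵢp₂ᵢ = 0.0112 + 0.0010 + 0.0120 + 0.0030 + 0.0574 + 0.0399 + 0.0028 + 0.0091 = 0.1364
Σp_1ᵢ² = 0.07² + 0.02² + 0.12² + 0.02² + 0.41² + 0.21² + 0.02² + 0.13² = 0.0049 + 0.0004 + 0.0144 + 0.0004 + 0.1681 + 0.0441 + 0.0004 + 0.0169 = 0.2496
Σp_2ᵢ² = 0.16² + 0.05² + 0.10² + 0.15² + 0.14² + 0.19² + 0.14² + 0.07² = 0.0256 + 0.0025 + 0.0100 + 0.0225 + 0.0196 + 0.0361 + 0.0196 + 0.0049 = 0.1408
O = 0.1364 / √(0.2496 × 0.1408) = 0.1364 / 0.187466 = 0.72760

0.728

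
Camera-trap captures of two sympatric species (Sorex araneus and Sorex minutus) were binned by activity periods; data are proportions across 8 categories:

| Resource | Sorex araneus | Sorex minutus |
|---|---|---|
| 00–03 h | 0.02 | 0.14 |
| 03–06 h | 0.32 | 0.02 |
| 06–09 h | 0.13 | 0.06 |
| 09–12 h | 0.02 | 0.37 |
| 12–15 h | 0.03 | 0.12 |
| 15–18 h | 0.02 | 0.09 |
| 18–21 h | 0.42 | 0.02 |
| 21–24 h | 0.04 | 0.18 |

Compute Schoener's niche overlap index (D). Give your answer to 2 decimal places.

0.23

Σ|p₁ᵢ − p₂ᵢ| = 0.12 + 0.30 + 0.07 + 0.35 + 0.09 + 0.07 + 0.40 + 0.14 = 1.54
D = 1 − ½ × 1.54 = 1 − 0.770 = 0.2300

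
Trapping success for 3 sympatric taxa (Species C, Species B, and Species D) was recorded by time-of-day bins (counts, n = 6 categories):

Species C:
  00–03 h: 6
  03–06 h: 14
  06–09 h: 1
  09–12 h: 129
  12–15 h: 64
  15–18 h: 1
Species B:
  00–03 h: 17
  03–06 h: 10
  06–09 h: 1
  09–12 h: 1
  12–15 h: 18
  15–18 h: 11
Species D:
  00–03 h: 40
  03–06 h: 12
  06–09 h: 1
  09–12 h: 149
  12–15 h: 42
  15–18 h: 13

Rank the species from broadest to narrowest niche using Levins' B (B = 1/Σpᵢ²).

Proportions for Species C (n=215): 6/215=0.0279, 14/215=0.0651, 1/215=0.0047, 129/215=0.6000, 64/215=0.2977, 1/215=0.0047
Proportions for Species B (n=58): 17/58=0.2931, 10/58=0.1724, 1/58=0.0172, 1/58=0.0172, 18/58=0.3103, 11/58=0.1897
Proportions for Species D (n=257): 40/257=0.1556, 12/257=0.0467, 1/257=0.0039, 149/257=0.5798, 42/257=0.1634, 13/257=0.0506
Σp_Cᵢ² = 0.0279² + 0.0651² + 0.0047² + 0.6000² + 0.2977² + 0.0047² = 0.000778 + 0.004238 + 0.000022 + 0.360000 + 0.088625 + 0.000022 = 0.453685
B_C = 1 / 0.453685 = 2.2042
Σp_Bᵢ² = 0.2931² + 0.1724² + 0.0172² + 0.0172² + 0.3103² + 0.1897² = 0.085908 + 0.029722 + 0.000296 + 0.000296 + 0.096286 + 0.035986 = 0.248494
B_B = 1 / 0.248494 = 4.0242
Σp_Dᵢ² = 0.1556² + 0.0467² + 0.0039² + 0.5798² + 0.1634² + 0.0506² = 0.024211 + 0.002181 + 0.000015 + 0.336168 + 0.026700 + 0.002560 = 0.391835
B_D = 1 / 0.391835 = 2.5521
Ranking by B (broadest → narrowest): Species B (4.02) > Species D (2.55) > Species C (2.20)

Species B > Species D > Species C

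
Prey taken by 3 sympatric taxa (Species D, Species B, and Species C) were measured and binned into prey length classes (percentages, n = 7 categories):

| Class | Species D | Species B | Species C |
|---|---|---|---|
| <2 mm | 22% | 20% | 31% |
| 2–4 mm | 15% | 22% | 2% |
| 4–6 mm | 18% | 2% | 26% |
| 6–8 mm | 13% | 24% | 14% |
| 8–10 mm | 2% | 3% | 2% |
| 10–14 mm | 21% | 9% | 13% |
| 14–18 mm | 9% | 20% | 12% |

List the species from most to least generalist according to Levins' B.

Species D > Species B > Species C

Convert percentages to proportions (divide by 100).
Σp_Dᵢ² = 0.22² + 0.15² + 0.18² + 0.13² + 0.02² + 0.21² + 0.09² = 0.0484 + 0.0225 + 0.0324 + 0.0169 + 0.0004 + 0.0441 + 0.0081 = 0.1728
B_D = 1 / 0.1728 = 5.7870
Σp_Bᵢ² = 0.20² + 0.22² + 0.02² + 0.24² + 0.03² + 0.09² + 0.20² = 0.0400 + 0.0484 + 0.0004 + 0.0576 + 0.0009 + 0.0081 + 0.0400 = 0.1954
B_B = 1 / 0.1954 = 5.1177
Σp_Cᵢ² = 0.31² + 0.02² + 0.26² + 0.14² + 0.02² + 0.13² + 0.12² = 0.0961 + 0.0004 + 0.0676 + 0.0196 + 0.0004 + 0.0169 + 0.0144 = 0.2154
B_C = 1 / 0.2154 = 4.6425
Ranking by B (broadest → narrowest): Species D (5.79) > Species B (5.12) > Species C (4.64)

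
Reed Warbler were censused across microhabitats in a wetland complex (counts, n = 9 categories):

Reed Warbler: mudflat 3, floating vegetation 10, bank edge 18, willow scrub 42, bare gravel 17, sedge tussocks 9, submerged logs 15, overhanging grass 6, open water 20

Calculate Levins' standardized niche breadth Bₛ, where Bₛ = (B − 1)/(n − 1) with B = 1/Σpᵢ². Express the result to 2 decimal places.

0.63

Proportions for Reed Warbler (n=140): 3/140=0.0214, 10/140=0.0714, 18/140=0.1286, 42/140=0.3000, 17/140=0.1214, 9/140=0.0643, 15/140=0.1071, 6/140=0.0429, 20/140=0.1429
Σpᵢ² = 0.0214² + 0.0714² + 0.1286² + 0.3000² + 0.1214² + 0.0643² + 0.1071² + 0.0429² + 0.1429² = 0.000458 + 0.005098 + 0.016538 + 0.090000 + 0.014738 + 0.004134 + 0.011470 + 0.001840 + 0.020420 = 0.164696
B = 1 / 0.164696 = 6.0718
Bₛ = (B − 1)/(n − 1) = (6.0718 − 1)/(9 − 1) = 5.0718/8 = 0.6340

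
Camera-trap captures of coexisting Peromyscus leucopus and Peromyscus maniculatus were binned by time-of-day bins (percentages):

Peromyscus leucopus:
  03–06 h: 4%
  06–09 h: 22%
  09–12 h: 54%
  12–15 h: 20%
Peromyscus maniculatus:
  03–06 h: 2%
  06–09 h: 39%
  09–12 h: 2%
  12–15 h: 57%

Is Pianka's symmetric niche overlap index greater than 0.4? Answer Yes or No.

Yes

Convert percentages to proportions (divide by 100).
Σ p₁ᵢp₂ᵢ = 0.0008 + 0.0858 + 0.0108 + 0.1140 = 0.2114
Σp_1ᵢ² = 0.04² + 0.22² + 0.54² + 0.20² = 0.0016 + 0.0484 + 0.2916 + 0.0400 = 0.3816
Σp_2ᵢ² = 0.02² + 0.39² + 0.02² + 0.57² = 0.0004 + 0.1521 + 0.0004 + 0.3249 = 0.4778
O = 0.2114 / √(0.3816 × 0.4778) = 0.2114 / 0.42700 = 0.4951
O = 0.4951 > 0.4 → Yes.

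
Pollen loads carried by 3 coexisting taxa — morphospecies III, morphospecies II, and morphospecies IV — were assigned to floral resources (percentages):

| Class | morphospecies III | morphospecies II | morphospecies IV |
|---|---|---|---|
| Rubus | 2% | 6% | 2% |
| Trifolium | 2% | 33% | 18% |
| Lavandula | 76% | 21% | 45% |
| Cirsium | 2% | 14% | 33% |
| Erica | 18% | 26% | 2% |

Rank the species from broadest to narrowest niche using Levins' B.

morphospecies II > morphospecies IV > morphospecies III

Convert percentages to proportions (divide by 100).
Σp_IIIᵢ² = 0.02² + 0.02² + 0.76² + 0.02² + 0.18² = 0.0004 + 0.0004 + 0.5776 + 0.0004 + 0.0324 = 0.6112
B_III = 1 / 0.6112 = 1.6361
Σp_IIᵢ² = 0.06² + 0.33² + 0.21² + 0.14² + 0.26² = 0.0036 + 0.1089 + 0.0441 + 0.0196 + 0.0676 = 0.2438
B_II = 1 / 0.2438 = 4.1017
Σp_IVᵢ² = 0.02² + 0.18² + 0.45² + 0.33² + 0.02² = 0.0004 + 0.0324 + 0.2025 + 0.1089 + 0.0004 = 0.3446
B_IV = 1 / 0.3446 = 2.9019
Ranking by B (broadest → narrowest): morphospecies II (4.10) > morphospecies IV (2.90) > morphospecies III (1.64)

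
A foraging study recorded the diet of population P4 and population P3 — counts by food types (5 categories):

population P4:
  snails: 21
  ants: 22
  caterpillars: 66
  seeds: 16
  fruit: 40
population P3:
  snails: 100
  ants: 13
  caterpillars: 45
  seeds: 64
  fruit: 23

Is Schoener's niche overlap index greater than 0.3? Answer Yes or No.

Proportions for population P4 (n=165): 21/165=0.1273, 22/165=0.1333, 66/165=0.4000, 16/165=0.0970, 40/165=0.2424
Proportions for population P3 (n=245): 100/245=0.4082, 13/245=0.0531, 45/245=0.1837, 64/245=0.2612, 23/245=0.0939
Σ|p₁ᵢ − p₂ᵢ| = 0.2809 + 0.0802 + 0.2163 + 0.1642 + 0.1485 = 0.8901
D = 1 − ½ × 0.8901 = 1 − 0.44505 = 0.55495
D = 0.55495 > 0.3 → Yes.

Yes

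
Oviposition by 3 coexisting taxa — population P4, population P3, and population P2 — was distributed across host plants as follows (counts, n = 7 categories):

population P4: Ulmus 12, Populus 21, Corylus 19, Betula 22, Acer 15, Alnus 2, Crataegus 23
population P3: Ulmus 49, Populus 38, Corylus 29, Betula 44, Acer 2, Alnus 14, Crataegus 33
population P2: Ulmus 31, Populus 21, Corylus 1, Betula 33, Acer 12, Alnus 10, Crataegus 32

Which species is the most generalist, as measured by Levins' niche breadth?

Proportions for population P4 (n=114): 12/114=0.1053, 21/114=0.1842, 19/114=0.1667, 22/114=0.1930, 15/114=0.1316, 2/114=0.0175, 23/114=0.2018
Proportions for population P3 (n=209): 49/209=0.2344, 38/209=0.1818, 29/209=0.1388, 44/209=0.2105, 2/209=0.0096, 14/209=0.0670, 33/209=0.1579
Proportions for population P2 (n=140): 31/140=0.2214, 21/140=0.1500, 1/140=0.0071, 33/140=0.2357, 12/140=0.0857, 10/140=0.0714, 32/140=0.2286
Σp_P4ᵢ² = 0.1053² + 0.1842² + 0.1667² + 0.1930² + 0.1316² + 0.0175² + 0.2018² = 0.011088 + 0.033930 + 0.027789 + 0.037249 + 0.017319 + 0.000306 + 0.040723 = 0.168404
B_P4 = 1 / 0.168404 = 5.9381
Σp_P3ᵢ² = 0.2344² + 0.1818² + 0.1388² + 0.2105² + 0.0096² + 0.0670² + 0.1579² = 0.054943 + 0.033051 + 0.019265 + 0.044310 + 0.000092 + 0.004489 + 0.024932 = 0.181082
B_P3 = 1 / 0.181082 = 5.5224
Σp_P2ᵢ² = 0.2214² + 0.1500² + 0.0071² + 0.2357² + 0.0857² + 0.0714² + 0.2286² = 0.049018 + 0.022500 + 0.000050 + 0.055554 + 0.007344 + 0.005098 + 0.052258 = 0.191822
B_P2 = 1 / 0.191822 = 5.2132
Highest B → broadest niche (most generalist): population P4 (B = 5.94).

population P4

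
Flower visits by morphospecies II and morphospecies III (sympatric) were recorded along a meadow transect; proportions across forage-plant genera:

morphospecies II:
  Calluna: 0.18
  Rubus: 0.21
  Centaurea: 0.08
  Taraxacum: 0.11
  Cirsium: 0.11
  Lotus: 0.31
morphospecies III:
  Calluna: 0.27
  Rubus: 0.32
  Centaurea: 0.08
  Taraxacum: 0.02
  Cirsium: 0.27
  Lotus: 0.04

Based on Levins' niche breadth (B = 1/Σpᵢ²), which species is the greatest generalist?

morphospecies II

Σp_IIᵢ² = 0.18² + 0.21² + 0.08² + 0.11² + 0.11² + 0.31² = 0.0324 + 0.0441 + 0.0064 + 0.0121 + 0.0121 + 0.0961 = 0.2032
B_II = 1 / 0.2032 = 4.9213
Σp_IIIᵢ² = 0.27² + 0.32² + 0.08² + 0.02² + 0.27² + 0.04² = 0.0729 + 0.1024 + 0.0064 + 0.0004 + 0.0729 + 0.0016 = 0.2566
B_III = 1 / 0.2566 = 3.8971
Highest B → broadest niche (most generalist): morphospecies II (B = 4.92).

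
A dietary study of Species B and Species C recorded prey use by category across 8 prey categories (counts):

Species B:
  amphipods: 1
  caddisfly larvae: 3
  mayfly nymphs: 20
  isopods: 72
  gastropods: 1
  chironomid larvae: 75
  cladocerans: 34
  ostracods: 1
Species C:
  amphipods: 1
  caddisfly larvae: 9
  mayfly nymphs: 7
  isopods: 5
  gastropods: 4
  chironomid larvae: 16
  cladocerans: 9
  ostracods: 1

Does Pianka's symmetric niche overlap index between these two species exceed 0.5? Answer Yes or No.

Yes

Proportions for Species B (n=207): 1/207=0.0048, 3/207=0.0145, 20/207=0.0966, 72/207=0.3478, 1/207=0.0048, 75/207=0.3623, 34/207=0.1643, 1/207=0.0048
Proportions for Species C (n=52): 1/52=0.0192, 9/52=0.1731, 7/52=0.1346, 5/52=0.0962, 4/52=0.0769, 16/52=0.3077, 9/52=0.1731, 1/52=0.0192
Σ p₁ᵢp₂ᵢ = 0.000092 + 0.002510 + 0.013002 + 0.033458 + 0.000369 + 0.111480 + 0.028440 + 0.000092 = 0.189443
Σp_1ᵢ² = 0.0048² + 0.0145² + 0.0966² + 0.3478² + 0.0048² + 0.3623² + 0.1643² + 0.0048² = 0.000023 + 0.000210 + 0.009332 + 0.120965 + 0.000023 + 0.131261 + 0.026994 + 0.000023 = 0.288831
Σp_2ᵢ² = 0.0192² + 0.1731² + 0.1346² + 0.0962² + 0.0769² + 0.3077² + 0.1731² + 0.0192² = 0.000369 + 0.029964 + 0.018117 + 0.009254 + 0.005914 + 0.094679 + 0.029964 + 0.000369 = 0.188630
O = 0.189443 / √(0.288831 × 0.188630) = 0.189443 / 0.2334142 = 0.8116
O = 0.8116 > 0.5 → Yes.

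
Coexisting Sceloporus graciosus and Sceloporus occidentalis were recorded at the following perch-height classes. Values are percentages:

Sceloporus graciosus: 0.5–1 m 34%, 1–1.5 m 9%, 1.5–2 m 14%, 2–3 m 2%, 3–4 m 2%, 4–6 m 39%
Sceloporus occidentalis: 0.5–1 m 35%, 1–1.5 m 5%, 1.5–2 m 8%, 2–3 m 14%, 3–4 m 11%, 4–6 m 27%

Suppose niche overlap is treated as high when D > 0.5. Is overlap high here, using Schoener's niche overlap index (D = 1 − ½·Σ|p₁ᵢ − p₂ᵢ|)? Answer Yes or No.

Convert percentages to proportions (divide by 100).
Σ|p₁ᵢ − p₂ᵢ| = 0.01 + 0.04 + 0.06 + 0.12 + 0.09 + 0.12 = 0.44
D = 1 − ½ × 0.44 = 1 − 0.220 = 0.7800
D = 0.7800 > 0.5 → Yes.

Yes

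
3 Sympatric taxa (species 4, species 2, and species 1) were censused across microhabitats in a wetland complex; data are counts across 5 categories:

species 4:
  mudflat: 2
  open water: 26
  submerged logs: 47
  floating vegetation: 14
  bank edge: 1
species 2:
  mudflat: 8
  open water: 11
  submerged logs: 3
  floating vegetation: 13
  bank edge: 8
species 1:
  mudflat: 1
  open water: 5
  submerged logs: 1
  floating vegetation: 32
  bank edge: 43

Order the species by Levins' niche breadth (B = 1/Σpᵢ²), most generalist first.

species 2 > species 4 > species 1

Proportions for species 4 (n=90): 2/90=0.0222, 26/90=0.2889, 47/90=0.5222, 14/90=0.1556, 1/90=0.0111
Proportions for species 2 (n=43): 8/43=0.1860, 11/43=0.2558, 3/43=0.0698, 13/43=0.3023, 8/43=0.1860
Proportions for species 1 (n=82): 1/82=0.0122, 5/82=0.0610, 1/82=0.0122, 32/82=0.3902, 43/82=0.5244
Σp_4ᵢ² = 0.0222² + 0.2889² + 0.5222² + 0.1556² + 0.0111² = 0.000493 + 0.083463 + 0.272693 + 0.024211 + 0.000123 = 0.380983
B_4 = 1 / 0.380983 = 2.6248
Σp_2ᵢ² = 0.1860² + 0.2558² + 0.0698² + 0.3023² + 0.1860² = 0.034596 + 0.065434 + 0.004872 + 0.091385 + 0.034596 = 0.230883
B_2 = 1 / 0.230883 = 4.3312
Σp_1ᵢ² = 0.0122² + 0.0610² + 0.0122² + 0.3902² + 0.5244² = 0.000149 + 0.003721 + 0.000149 + 0.152256 + 0.274995 = 0.431270
B_1 = 1 / 0.431270 = 2.3187
Ranking by B (broadest → narrowest): species 2 (4.33) > species 4 (2.62) > species 1 (2.32)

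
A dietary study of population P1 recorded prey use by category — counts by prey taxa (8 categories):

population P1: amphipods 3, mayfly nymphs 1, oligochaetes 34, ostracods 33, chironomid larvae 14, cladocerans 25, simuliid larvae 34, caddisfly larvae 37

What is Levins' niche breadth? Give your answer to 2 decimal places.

5.85

Proportions for population P1 (n=181): 3/181=0.0166, 1/181=0.0055, 34/181=0.1878, 33/181=0.1823, 14/181=0.0773, 25/181=0.1381, 34/181=0.1878, 37/181=0.2044
Σpᵢ² = 0.0166² + 0.0055² + 0.1878² + 0.1823² + 0.0773² + 0.1381² + 0.1878² + 0.2044² = 0.000276 + 0.000030 + 0.035269 + 0.033233 + 0.005975 + 0.019072 + 0.035269 + 0.041779 = 0.170903
B = 1 / 0.170903 = 5.8513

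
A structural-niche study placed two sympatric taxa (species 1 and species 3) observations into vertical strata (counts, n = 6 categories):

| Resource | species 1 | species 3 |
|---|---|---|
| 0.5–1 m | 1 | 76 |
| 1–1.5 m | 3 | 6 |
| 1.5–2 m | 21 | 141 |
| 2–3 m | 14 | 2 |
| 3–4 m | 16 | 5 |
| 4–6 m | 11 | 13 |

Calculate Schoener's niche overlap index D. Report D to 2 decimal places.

Proportions for species 1 (n=66): 1/66=0.0152, 3/66=0.0455, 21/66=0.3182, 14/66=0.2121, 16/66=0.2424, 11/66=0.1667
Proportions for species 3 (n=243): 76/243=0.3128, 6/243=0.0247, 141/243=0.5802, 2/243=0.0082, 5/243=0.0206, 13/243=0.0535
Σ|p₁ᵢ − p₂ᵢ| = 0.2976 + 0.0208 + 0.2620 + 0.2039 + 0.2218 + 0.1132 = 1.1193
D = 1 − ½ × 1.1193 = 1 − 0.55965 = 0.44035

0.44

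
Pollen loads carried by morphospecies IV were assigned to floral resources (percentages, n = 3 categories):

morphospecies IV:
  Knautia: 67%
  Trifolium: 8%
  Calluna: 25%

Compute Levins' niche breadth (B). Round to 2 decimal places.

Convert percentages to proportions (divide by 100).
Σpᵢ² = 0.67² + 0.08² + 0.25² = 0.4489 + 0.0064 + 0.0625 = 0.5178
B = 1 / 0.5178 = 1.9312

1.93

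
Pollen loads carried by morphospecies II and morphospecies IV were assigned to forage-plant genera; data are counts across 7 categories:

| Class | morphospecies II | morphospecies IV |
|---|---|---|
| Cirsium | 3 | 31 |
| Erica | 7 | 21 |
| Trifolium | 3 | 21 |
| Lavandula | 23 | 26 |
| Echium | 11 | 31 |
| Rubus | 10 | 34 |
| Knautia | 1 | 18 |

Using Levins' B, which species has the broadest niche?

morphospecies IV

Proportions for morphospecies II (n=58): 3/58=0.0517, 7/58=0.1207, 3/58=0.0517, 23/58=0.3966, 11/58=0.1897, 10/58=0.1724, 1/58=0.0172
Proportions for morphospecies IV (n=182): 31/182=0.1703, 21/182=0.1154, 21/182=0.1154, 26/182=0.1429, 31/182=0.1703, 34/182=0.1868, 18/182=0.0989
Σp_IIᵢ² = 0.0517² + 0.1207² + 0.0517² + 0.3966² + 0.1897² + 0.1724² + 0.0172² = 0.002673 + 0.014568 + 0.002673 + 0.157292 + 0.035986 + 0.029722 + 0.000296 = 0.243210
B_II = 1 / 0.243210 = 4.1117
Σp_IVᵢ² = 0.1703² + 0.1154² + 0.1154² + 0.1429² + 0.1703² + 0.1868² + 0.0989² = 0.029002 + 0.013317 + 0.013317 + 0.020420 + 0.029002 + 0.034894 + 0.009781 = 0.149733
B_IV = 1 / 0.149733 = 6.6786
Highest B → broadest niche (most generalist): morphospecies IV (B = 6.68).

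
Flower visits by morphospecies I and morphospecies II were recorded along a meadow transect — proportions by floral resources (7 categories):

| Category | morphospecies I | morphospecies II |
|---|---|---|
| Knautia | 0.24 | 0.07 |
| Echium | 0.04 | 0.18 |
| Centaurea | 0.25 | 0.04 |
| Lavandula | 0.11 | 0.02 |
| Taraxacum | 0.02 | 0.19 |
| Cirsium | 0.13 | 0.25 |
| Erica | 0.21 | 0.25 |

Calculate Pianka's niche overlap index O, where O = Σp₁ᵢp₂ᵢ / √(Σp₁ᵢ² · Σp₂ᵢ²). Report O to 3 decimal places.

0.632

Σ p₁ᵢp₂ᵢ = 0.0168 + 0.0072 + 0.0100 + 0.0022 + 0.0038 + 0.0325 + 0.0525 = 0.1250
Σp_1ᵢ² = 0.24² + 0.04² + 0.25² + 0.11² + 0.02² + 0.13² + 0.21² = 0.0576 + 0.0016 + 0.0625 + 0.0121 + 0.0004 + 0.0169 + 0.0441 = 0.1952
Σp_2ᵢ² = 0.07² + 0.18² + 0.04² + 0.02² + 0.19² + 0.25² + 0.25² = 0.0049 + 0.0324 + 0.0016 + 0.0004 + 0.0361 + 0.0625 + 0.0625 = 0.2004
O = 0.1250 / √(0.1952 × 0.2004) = 0.1250 / 0.197783 = 0.63201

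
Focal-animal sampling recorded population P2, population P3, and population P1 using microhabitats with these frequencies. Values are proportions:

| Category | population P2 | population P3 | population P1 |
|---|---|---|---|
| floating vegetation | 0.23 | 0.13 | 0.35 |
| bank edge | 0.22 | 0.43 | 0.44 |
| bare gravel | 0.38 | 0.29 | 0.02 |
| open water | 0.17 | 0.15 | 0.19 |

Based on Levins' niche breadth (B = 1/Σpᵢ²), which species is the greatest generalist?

Σp_P2ᵢ² = 0.23² + 0.22² + 0.38² + 0.17² = 0.0529 + 0.0484 + 0.1444 + 0.0289 = 0.2746
B_P2 = 1 / 0.2746 = 3.6417
Σp_P3ᵢ² = 0.13² + 0.43² + 0.29² + 0.15² = 0.0169 + 0.1849 + 0.0841 + 0.0225 = 0.3084
B_P3 = 1 / 0.3084 = 3.2425
Σp_P1ᵢ² = 0.35² + 0.44² + 0.02² + 0.19² = 0.1225 + 0.1936 + 0.0004 + 0.0361 = 0.3526
B_P1 = 1 / 0.3526 = 2.8361
Highest B → broadest niche (most generalist): population P2 (B = 3.64).

population P2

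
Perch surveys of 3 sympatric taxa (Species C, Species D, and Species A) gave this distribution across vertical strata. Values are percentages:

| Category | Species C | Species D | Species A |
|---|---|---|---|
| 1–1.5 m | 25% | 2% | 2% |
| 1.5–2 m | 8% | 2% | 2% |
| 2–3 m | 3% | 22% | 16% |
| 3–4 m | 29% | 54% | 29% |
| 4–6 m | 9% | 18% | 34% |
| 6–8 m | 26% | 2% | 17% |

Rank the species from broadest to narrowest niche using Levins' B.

Species C > Species A > Species D

Convert percentages to proportions (divide by 100).
Σp_Cᵢ² = 0.25² + 0.08² + 0.03² + 0.29² + 0.09² + 0.26² = 0.0625 + 0.0064 + 0.0009 + 0.0841 + 0.0081 + 0.0676 = 0.2296
B_C = 1 / 0.2296 = 4.3554
Σp_Dᵢ² = 0.02² + 0.02² + 0.22² + 0.54² + 0.18² + 0.02² = 0.0004 + 0.0004 + 0.0484 + 0.2916 + 0.0324 + 0.0004 = 0.3736
B_D = 1 / 0.3736 = 2.6767
Σp_Aᵢ² = 0.02² + 0.02² + 0.16² + 0.29² + 0.34² + 0.17² = 0.0004 + 0.0004 + 0.0256 + 0.0841 + 0.1156 + 0.0289 = 0.2550
B_A = 1 / 0.2550 = 3.9216
Ranking by B (broadest → narrowest): Species C (4.36) > Species A (3.92) > Species D (2.68)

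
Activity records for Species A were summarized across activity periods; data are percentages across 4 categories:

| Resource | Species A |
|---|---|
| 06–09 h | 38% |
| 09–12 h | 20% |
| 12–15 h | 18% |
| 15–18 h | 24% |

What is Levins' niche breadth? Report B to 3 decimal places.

Convert percentages to proportions (divide by 100).
Σpᵢ² = 0.38² + 0.20² + 0.18² + 0.24² = 0.1444 + 0.0400 + 0.0324 + 0.0576 = 0.2744
B = 1 / 0.2744 = 3.64431

3.644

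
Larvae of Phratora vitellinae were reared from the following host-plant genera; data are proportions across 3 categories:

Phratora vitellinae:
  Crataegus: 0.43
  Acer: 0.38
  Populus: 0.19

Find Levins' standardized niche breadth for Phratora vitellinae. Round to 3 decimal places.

Σpᵢ² = 0.43² + 0.38² + 0.19² = 0.1849 + 0.1444 + 0.0361 = 0.3654
B = 1 / 0.3654 = 2.73673
Bₛ = (B − 1)/(n − 1) = (2.73673 − 1)/(3 − 1) = 1.73673/2 = 0.86837

0.868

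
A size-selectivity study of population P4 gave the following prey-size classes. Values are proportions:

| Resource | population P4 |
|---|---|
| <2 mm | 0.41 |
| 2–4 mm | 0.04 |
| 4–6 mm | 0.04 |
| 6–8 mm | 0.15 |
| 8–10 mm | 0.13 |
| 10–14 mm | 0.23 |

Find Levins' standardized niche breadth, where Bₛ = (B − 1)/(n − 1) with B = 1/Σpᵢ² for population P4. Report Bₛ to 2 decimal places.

Σpᵢ² = 0.41² + 0.04² + 0.04² + 0.15² + 0.13² + 0.23² = 0.1681 + 0.0016 + 0.0016 + 0.0225 + 0.0169 + 0.0529 = 0.2636
B = 1 / 0.2636 = 3.7936
Bₛ = (B − 1)/(n − 1) = (3.7936 − 1)/(6 − 1) = 2.7936/5 = 0.5587

0.56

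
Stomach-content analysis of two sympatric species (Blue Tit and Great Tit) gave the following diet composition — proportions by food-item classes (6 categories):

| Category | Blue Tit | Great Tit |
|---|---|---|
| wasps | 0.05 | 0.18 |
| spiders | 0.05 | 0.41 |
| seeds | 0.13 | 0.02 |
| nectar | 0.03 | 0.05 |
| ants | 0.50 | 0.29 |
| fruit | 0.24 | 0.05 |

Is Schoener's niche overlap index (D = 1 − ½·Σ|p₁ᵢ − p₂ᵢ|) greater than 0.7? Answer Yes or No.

No

Σ|p₁ᵢ − p₂ᵢ| = 0.13 + 0.36 + 0.11 + 0.02 + 0.21 + 0.19 = 1.02
D = 1 − ½ × 1.02 = 1 − 0.510 = 0.4900
D = 0.4900 < 0.7 → No.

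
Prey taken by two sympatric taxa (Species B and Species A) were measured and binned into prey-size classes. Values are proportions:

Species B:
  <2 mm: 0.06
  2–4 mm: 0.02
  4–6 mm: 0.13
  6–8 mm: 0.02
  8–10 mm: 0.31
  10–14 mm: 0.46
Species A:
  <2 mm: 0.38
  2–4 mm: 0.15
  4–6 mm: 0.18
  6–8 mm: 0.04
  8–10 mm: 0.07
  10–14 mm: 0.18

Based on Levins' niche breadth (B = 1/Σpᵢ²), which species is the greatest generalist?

Σp_Bᵢ² = 0.06² + 0.02² + 0.13² + 0.02² + 0.31² + 0.46² = 0.0036 + 0.0004 + 0.0169 + 0.0004 + 0.0961 + 0.2116 = 0.3290
B_B = 1 / 0.3290 = 3.0395
Σp_Aᵢ² = 0.38² + 0.15² + 0.18² + 0.04² + 0.07² + 0.18² = 0.1444 + 0.0225 + 0.0324 + 0.0016 + 0.0049 + 0.0324 = 0.2382
B_A = 1 / 0.2382 = 4.1982
Highest B → broadest niche (most generalist): Species A (B = 4.20).

Species A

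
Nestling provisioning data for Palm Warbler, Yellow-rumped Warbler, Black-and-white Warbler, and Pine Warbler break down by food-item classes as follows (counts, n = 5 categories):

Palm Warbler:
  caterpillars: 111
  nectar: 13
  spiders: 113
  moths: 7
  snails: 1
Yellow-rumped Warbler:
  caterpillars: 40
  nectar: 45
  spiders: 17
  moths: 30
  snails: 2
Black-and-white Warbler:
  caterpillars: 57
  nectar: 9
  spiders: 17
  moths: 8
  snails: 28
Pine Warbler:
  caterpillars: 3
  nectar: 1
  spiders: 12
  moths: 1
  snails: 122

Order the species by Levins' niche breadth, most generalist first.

Yellow-rumped Warbler > Black-and-white Warbler > Palm Warbler > Pine Warbler

Proportions for Palm Warbler (n=245): 111/245=0.4531, 13/245=0.0531, 113/245=0.4612, 7/245=0.0286, 1/245=0.0041
Proportions for Yellow-rumped Warbler (n=134): 40/134=0.2985, 45/134=0.3358, 17/134=0.1269, 30/134=0.2239, 2/134=0.0149
Proportions for Black-and-white Warbler (n=119): 57/119=0.4790, 9/119=0.0756, 17/119=0.1429, 8/119=0.0672, 28/119=0.2353
Proportions for Pine Warbler (n=139): 3/139=0.0216, 1/139=0.0072, 12/139=0.0863, 1/139=0.0072, 122/139=0.8777
Σp_Palmᵢ² = 0.4531² + 0.0531² + 0.4612² + 0.0286² + 0.0041² = 0.205300 + 0.002820 + 0.212705 + 0.000818 + 0.000017 = 0.421660
B_Palm = 1 / 0.421660 = 2.3716
Σp_Yellᵢ² = 0.2985² + 0.3358² + 0.1269² + 0.2239² + 0.0149² = 0.089102 + 0.112762 + 0.016104 + 0.050131 + 0.000222 = 0.268321
B_Yell = 1 / 0.268321 = 3.7269
Σp_Blacᵢ² = 0.4790² + 0.0756² + 0.1429² + 0.0672² + 0.2353² = 0.229441 + 0.005715 + 0.020420 + 0.004516 + 0.055366 = 0.315458
B_Blac = 1 / 0.315458 = 3.1700
Σp_Pineᵢ² = 0.0216² + 0.0072² + 0.0863² + 0.0072² + 0.8777² = 0.000467 + 0.000052 + 0.007448 + 0.000052 + 0.770357 = 0.778376
B_Pine = 1 / 0.778376 = 1.2847
Ranking by B (broadest → narrowest): Yellow-rumped Warbler (3.73) > Black-and-white Warbler (3.17) > Palm Warbler (2.37) > Pine Warbler (1.28)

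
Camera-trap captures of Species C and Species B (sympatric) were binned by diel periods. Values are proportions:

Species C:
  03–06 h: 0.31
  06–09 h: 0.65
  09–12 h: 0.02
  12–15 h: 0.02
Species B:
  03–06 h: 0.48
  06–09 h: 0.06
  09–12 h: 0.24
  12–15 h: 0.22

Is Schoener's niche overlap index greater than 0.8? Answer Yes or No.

Σ|p₁ᵢ − p₂ᵢ| = 0.17 + 0.59 + 0.22 + 0.20 = 1.18
D = 1 − ½ × 1.18 = 1 − 0.590 = 0.4100
D = 0.4100 < 0.8 → No.

No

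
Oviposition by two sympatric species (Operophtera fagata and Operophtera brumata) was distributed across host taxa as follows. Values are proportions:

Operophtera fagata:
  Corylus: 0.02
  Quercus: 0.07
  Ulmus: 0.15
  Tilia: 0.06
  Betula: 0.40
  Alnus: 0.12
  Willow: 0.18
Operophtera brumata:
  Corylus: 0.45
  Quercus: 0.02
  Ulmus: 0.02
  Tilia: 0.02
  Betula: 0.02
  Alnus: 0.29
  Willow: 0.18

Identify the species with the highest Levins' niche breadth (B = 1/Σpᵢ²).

Σp_fagaᵢ² = 0.02² + 0.07² + 0.15² + 0.06² + 0.40² + 0.12² + 0.18² = 0.0004 + 0.0049 + 0.0225 + 0.0036 + 0.1600 + 0.0144 + 0.0324 = 0.2382
B_faga = 1 / 0.2382 = 4.1982
Σp_brumᵢ² = 0.45² + 0.02² + 0.02² + 0.02² + 0.02² + 0.29² + 0.18² = 0.2025 + 0.0004 + 0.0004 + 0.0004 + 0.0004 + 0.0841 + 0.0324 = 0.3206
B_brum = 1 / 0.3206 = 3.1192
Highest B → broadest niche (most generalist): Operophtera fagata (B = 4.20).

Operophtera fagata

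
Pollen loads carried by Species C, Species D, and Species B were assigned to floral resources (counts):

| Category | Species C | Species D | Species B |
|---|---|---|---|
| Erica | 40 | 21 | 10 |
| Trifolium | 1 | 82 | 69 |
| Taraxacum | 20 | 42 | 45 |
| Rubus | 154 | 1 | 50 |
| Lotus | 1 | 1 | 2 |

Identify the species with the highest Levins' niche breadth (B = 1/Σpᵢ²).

Proportions for Species C (n=216): 40/216=0.1852, 1/216=0.0046, 20/216=0.0926, 154/216=0.7130, 1/216=0.0046
Proportions for Species D (n=147): 21/147=0.1429, 82/147=0.5578, 42/147=0.2857, 1/147=0.0068, 1/147=0.0068
Proportions for Species B (n=176): 10/176=0.0568, 69/176=0.3920, 45/176=0.2557, 50/176=0.2841, 2/176=0.0114
Σp_Cᵢ² = 0.1852² + 0.0046² + 0.0926² + 0.7130² + 0.0046² = 0.034299 + 0.000021 + 0.008575 + 0.508369 + 0.000021 = 0.551285
B_C = 1 / 0.551285 = 1.8139
Σp_Dᵢ² = 0.1429² + 0.5578² + 0.2857² + 0.0068² + 0.0068² = 0.020420 + 0.311141 + 0.081624 + 0.000046 + 0.000046 = 0.413277
B_D = 1 / 0.413277 = 2.4197
Σp_Bᵢ² = 0.0568² + 0.3920² + 0.2557² + 0.2841² + 0.0114² = 0.003226 + 0.153664 + 0.065382 + 0.080713 + 0.000130 = 0.303115
B_B = 1 / 0.303115 = 3.2991
Highest B → broadest niche (most generalist): Species B (B = 3.30).

Species B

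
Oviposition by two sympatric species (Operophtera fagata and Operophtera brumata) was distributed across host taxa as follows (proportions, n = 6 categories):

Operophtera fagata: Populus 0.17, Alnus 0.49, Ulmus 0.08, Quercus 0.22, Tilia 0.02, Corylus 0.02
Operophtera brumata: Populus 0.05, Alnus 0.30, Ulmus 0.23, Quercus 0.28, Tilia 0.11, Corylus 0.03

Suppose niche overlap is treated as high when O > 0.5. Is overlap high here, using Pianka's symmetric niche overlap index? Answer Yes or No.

Σ p₁ᵢp₂ᵢ = 0.0085 + 0.1470 + 0.0184 + 0.0616 + 0.0022 + 0.0006 = 0.2383
Σp_1ᵢ² = 0.17² + 0.49² + 0.08² + 0.22² + 0.02² + 0.02² = 0.0289 + 0.2401 + 0.0064 + 0.0484 + 0.0004 + 0.0004 = 0.3246
Σp_2ᵢ² = 0.05² + 0.30² + 0.23² + 0.28² + 0.11² + 0.03² = 0.0025 + 0.0900 + 0.0529 + 0.0784 + 0.0121 + 0.0009 = 0.2368
O = 0.2383 / √(0.3246 × 0.2368) = 0.2383 / 0.27725 = 0.8595
O = 0.8595 > 0.5 → Yes.

Yes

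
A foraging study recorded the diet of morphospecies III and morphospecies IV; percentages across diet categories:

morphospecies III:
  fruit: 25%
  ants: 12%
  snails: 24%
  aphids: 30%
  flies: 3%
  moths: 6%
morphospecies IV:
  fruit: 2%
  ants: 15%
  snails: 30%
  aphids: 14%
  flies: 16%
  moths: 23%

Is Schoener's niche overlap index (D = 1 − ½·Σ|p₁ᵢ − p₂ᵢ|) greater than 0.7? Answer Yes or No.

Convert percentages to proportions (divide by 100).
Σ|p₁ᵢ − p₂ᵢ| = 0.23 + 0.03 + 0.06 + 0.16 + 0.13 + 0.17 = 0.78
D = 1 − ½ × 0.78 = 1 − 0.390 = 0.6100
D = 0.6100 < 0.7 → No.

No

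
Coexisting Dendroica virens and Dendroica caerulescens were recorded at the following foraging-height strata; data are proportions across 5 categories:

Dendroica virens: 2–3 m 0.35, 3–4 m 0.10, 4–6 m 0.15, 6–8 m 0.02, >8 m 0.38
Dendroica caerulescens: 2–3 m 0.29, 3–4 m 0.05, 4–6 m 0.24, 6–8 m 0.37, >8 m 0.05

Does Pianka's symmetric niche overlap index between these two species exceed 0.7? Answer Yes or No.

Σ p₁ᵢp₂ᵢ = 0.1015 + 0.0050 + 0.0360 + 0.0074 + 0.0190 = 0.1689
Σp_1ᵢ² = 0.35² + 0.10² + 0.15² + 0.02² + 0.38² = 0.1225 + 0.0100 + 0.0225 + 0.0004 + 0.1444 = 0.2998
Σp_2ᵢ² = 0.29² + 0.05² + 0.24² + 0.37² + 0.05² = 0.0841 + 0.0025 + 0.0576 + 0.1369 + 0.0025 = 0.2836
O = 0.1689 / √(0.2998 × 0.2836) = 0.1689 / 0.29159 = 0.5792
O = 0.5792 < 0.7 → No.

No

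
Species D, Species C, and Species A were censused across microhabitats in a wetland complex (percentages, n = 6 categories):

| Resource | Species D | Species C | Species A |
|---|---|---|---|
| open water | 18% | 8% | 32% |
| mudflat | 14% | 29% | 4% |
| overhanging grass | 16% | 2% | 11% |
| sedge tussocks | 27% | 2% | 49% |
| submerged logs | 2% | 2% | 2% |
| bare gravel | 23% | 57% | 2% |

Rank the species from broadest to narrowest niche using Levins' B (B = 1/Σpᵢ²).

Convert percentages to proportions (divide by 100).
Σp_Dᵢ² = 0.18² + 0.14² + 0.16² + 0.27² + 0.02² + 0.23² = 0.0324 + 0.0196 + 0.0256 + 0.0729 + 0.0004 + 0.0529 = 0.2038
B_D = 1 / 0.2038 = 4.9068
Σp_Cᵢ² = 0.08² + 0.29² + 0.02² + 0.02² + 0.02² + 0.57² = 0.0064 + 0.0841 + 0.0004 + 0.0004 + 0.0004 + 0.3249 = 0.4166
B_C = 1 / 0.4166 = 2.4004
Σp_Aᵢ² = 0.32² + 0.04² + 0.11² + 0.49² + 0.02² + 0.02² = 0.1024 + 0.0016 + 0.0121 + 0.2401 + 0.0004 + 0.0004 = 0.3570
B_A = 1 / 0.3570 = 2.8011
Ranking by B (broadest → narrowest): Species D (4.91) > Species A (2.80) > Species C (2.40)

Species D > Species A > Species C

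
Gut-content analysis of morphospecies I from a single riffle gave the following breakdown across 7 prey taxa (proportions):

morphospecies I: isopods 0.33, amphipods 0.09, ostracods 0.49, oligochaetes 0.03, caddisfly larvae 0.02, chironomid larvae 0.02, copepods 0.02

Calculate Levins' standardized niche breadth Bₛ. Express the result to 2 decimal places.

Σpᵢ² = 0.33² + 0.09² + 0.49² + 0.03² + 0.02² + 0.02² + 0.02² = 0.1089 + 0.0081 + 0.2401 + 0.0009 + 0.0004 + 0.0004 + 0.0004 = 0.3592
B = 1 / 0.3592 = 2.7840
Bₛ = (B − 1)/(n − 1) = (2.7840 − 1)/(7 − 1) = 1.7840/6 = 0.2973

0.30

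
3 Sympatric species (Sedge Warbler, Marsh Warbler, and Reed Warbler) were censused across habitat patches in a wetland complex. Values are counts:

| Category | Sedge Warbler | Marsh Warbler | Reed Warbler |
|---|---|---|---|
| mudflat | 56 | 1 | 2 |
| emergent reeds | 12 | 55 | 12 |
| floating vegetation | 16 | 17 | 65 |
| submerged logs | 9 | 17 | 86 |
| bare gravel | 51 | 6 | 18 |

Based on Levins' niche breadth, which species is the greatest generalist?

Sedge Warbler

Proportions for Sedge Warbler (n=144): 56/144=0.3889, 12/144=0.0833, 16/144=0.1111, 9/144=0.0625, 51/144=0.3542
Proportions for Marsh Warbler (n=96): 1/96=0.0104, 55/96=0.5729, 17/96=0.1771, 17/96=0.1771, 6/96=0.0625
Proportions for Reed Warbler (n=183): 2/183=0.0109, 12/183=0.0656, 65/183=0.3552, 86/183=0.4699, 18/183=0.0984
Σp_Sedgᵢ² = 0.3889² + 0.0833² + 0.1111² + 0.0625² + 0.3542² = 0.151243 + 0.006939 + 0.012343 + 0.003906 + 0.125458 = 0.299889
B_Sedg = 1 / 0.299889 = 3.3346
Σp_Marsᵢ² = 0.0104² + 0.5729² + 0.1771² + 0.1771² + 0.0625² = 0.000108 + 0.328214 + 0.031364 + 0.031364 + 0.003906 = 0.394956
B_Mars = 1 / 0.394956 = 2.5319
Σp_Reedᵢ² = 0.0109² + 0.0656² + 0.3552² + 0.4699² + 0.0984² = 0.000119 + 0.004303 + 0.126167 + 0.220806 + 0.009683 = 0.361078
B_Reed = 1 / 0.361078 = 2.7695
Highest B → broadest niche (most generalist): Sedge Warbler (B = 3.33).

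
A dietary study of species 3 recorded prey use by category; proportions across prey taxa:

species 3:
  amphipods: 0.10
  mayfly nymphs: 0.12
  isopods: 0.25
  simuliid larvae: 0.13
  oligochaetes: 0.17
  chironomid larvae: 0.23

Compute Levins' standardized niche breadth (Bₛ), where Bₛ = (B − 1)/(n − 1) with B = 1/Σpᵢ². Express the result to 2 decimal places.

Σpᵢ² = 0.10² + 0.12² + 0.25² + 0.13² + 0.17² + 0.23² = 0.0100 + 0.0144 + 0.0625 + 0.0169 + 0.0289 + 0.0529 = 0.1856
B = 1 / 0.1856 = 5.3879
Bₛ = (B − 1)/(n − 1) = (5.3879 − 1)/(6 − 1) = 4.3879/5 = 0.8776

0.88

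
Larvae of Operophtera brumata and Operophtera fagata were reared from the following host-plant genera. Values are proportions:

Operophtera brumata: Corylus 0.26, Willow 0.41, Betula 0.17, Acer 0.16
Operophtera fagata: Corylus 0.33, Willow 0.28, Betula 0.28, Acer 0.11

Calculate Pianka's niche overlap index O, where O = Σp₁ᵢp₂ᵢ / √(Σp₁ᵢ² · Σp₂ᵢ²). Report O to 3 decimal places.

0.936

Σ p₁ᵢp₂ᵢ = 0.0858 + 0.1148 + 0.0476 + 0.0176 = 0.2658
Σp_1ᵢ² = 0.26² + 0.41² + 0.17² + 0.16² = 0.0676 + 0.1681 + 0.0289 + 0.0256 = 0.2902
Σp_2ᵢ² = 0.33² + 0.28² + 0.28² + 0.11² = 0.1089 + 0.0784 + 0.0784 + 0.0121 = 0.2778
O = 0.2658 / √(0.2902 × 0.2778) = 0.2658 / 0.283932 = 0.93614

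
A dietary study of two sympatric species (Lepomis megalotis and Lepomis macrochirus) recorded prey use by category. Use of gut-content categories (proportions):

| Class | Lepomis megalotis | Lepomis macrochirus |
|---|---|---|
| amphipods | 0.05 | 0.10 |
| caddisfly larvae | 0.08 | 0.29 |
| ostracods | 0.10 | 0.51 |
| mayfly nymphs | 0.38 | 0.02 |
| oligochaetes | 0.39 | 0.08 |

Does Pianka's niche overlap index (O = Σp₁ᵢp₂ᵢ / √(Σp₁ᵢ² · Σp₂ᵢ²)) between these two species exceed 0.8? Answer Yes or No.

Σ p₁ᵢp₂ᵢ = 0.0050 + 0.0232 + 0.0510 + 0.0076 + 0.0312 = 0.1180
Σp_1ᵢ² = 0.05² + 0.08² + 0.10² + 0.38² + 0.39² = 0.0025 + 0.0064 + 0.0100 + 0.1444 + 0.1521 = 0.3154
Σp_2ᵢ² = 0.10² + 0.29² + 0.51² + 0.02² + 0.08² = 0.0100 + 0.0841 + 0.2601 + 0.0004 + 0.0064 = 0.3610
O = 0.1180 / √(0.3154 × 0.3610) = 0.1180 / 0.33743 = 0.3497
O = 0.3497 < 0.8 → No.

No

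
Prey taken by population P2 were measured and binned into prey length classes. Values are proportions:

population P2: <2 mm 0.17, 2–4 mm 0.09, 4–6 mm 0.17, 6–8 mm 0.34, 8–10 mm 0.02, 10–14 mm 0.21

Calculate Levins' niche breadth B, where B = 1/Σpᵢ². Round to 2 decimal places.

Σpᵢ² = 0.17² + 0.09² + 0.17² + 0.34² + 0.02² + 0.21² = 0.0289 + 0.0081 + 0.0289 + 0.1156 + 0.0004 + 0.0441 = 0.2260
B = 1 / 0.2260 = 4.4248

4.42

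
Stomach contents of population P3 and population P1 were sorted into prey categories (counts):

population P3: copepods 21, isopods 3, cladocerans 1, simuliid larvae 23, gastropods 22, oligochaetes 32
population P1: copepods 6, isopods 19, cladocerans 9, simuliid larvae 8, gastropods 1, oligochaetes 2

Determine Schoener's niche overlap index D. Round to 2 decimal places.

Proportions for population P3 (n=102): 21/102=0.2059, 3/102=0.0294, 1/102=0.0098, 23/102=0.2255, 22/102=0.2157, 32/102=0.3137
Proportions for population P1 (n=45): 6/45=0.1333, 19/45=0.4222, 9/45=0.2000, 8/45=0.1778, 1/45=0.0222, 2/45=0.0444
Σ|p₁ᵢ − p₂ᵢ| = 0.0726 + 0.3928 + 0.1902 + 0.0477 + 0.1935 + 0.2693 = 1.1661
D = 1 − ½ × 1.1661 = 1 − 0.58305 = 0.41695

0.42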